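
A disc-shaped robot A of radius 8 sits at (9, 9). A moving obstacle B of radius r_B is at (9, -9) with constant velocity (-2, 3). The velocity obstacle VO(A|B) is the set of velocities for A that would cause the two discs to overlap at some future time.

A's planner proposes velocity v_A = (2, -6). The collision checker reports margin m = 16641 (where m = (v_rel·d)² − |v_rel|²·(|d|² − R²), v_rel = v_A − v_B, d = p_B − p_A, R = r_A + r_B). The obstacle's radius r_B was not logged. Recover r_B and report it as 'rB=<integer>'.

m = 16641
d = (0, -18);  v_rel = (4, -9),  |v_rel|² = 97
v_rel×d = (4)·(-18) − (-9)·(0) = -72
since m = R²·97 − (-72)²:  R² = (5184 + 16641) / 97 = 225
R = √225 = 15  ⇒  r_B = 15 − 8 = 7

rB=7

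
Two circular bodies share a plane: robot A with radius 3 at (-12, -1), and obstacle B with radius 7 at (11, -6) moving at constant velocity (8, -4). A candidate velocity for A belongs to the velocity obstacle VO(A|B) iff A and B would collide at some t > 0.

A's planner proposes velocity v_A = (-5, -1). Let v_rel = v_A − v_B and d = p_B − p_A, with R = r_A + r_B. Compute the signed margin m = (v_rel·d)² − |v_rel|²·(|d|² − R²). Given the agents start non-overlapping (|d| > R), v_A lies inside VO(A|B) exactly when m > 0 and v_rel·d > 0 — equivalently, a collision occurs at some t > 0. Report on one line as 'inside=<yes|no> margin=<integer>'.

d = (23, -5),  |d|² = 554;  R = 3+7 = 10,  c = 554−10² = 454
v_rel = (-13, 3),  |v_rel|² = 178;  v_rel·d = (-13)·(23) + (3)·(-5) = -314
178·t² + 628·t + 454 = 0  ⇒  m = (-314)² − 178·454 = 17784
m = 17784 > 0,  v_rel·d = -314 < 0  ⇒  outside

inside=no margin=17784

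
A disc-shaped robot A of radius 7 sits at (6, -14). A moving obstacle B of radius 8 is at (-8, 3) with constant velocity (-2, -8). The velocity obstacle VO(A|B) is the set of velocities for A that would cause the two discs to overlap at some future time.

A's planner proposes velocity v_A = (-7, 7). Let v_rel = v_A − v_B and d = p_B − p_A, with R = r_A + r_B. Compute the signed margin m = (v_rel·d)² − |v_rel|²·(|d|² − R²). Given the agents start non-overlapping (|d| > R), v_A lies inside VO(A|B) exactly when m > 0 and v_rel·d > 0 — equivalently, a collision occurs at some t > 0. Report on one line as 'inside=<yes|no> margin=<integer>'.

d = (-14, 17),  |d|² = 485;  R = 7+8 = 15,  c = 485−15² = 260
v_rel = (-5, 15),  |v_rel|² = 250;  v_rel·d = (-5)·(-14) + (15)·(17) = 325
250·t² − 650·t + 260 = 0  ⇒  m = 325² − 250·260 = 40625
m = 40625 > 0,  v_rel·d = 325 > 0  ⇒  inside

inside=yes margin=40625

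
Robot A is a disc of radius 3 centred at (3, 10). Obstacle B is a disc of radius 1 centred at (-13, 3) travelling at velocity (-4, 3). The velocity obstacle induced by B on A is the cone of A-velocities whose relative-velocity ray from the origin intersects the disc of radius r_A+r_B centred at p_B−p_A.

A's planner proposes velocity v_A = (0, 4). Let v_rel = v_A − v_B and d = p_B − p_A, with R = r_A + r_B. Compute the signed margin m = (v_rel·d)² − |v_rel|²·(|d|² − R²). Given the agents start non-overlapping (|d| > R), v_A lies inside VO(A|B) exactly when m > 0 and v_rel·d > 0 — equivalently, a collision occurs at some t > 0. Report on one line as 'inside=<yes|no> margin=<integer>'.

d = (-16, -7),  |d|² = 305;  R = 3+1 = 4,  c = 305−4² = 289
v_rel = (4, 1),  |v_rel|² = 17;  v_rel·d = (4)·(-16) + (1)·(-7) = -71
17·t² + 142·t + 289 = 0  ⇒  m = (-71)² − 17·289 = 128
m = 128 > 0,  v_rel·d = -71 < 0  ⇒  outside

inside=no margin=128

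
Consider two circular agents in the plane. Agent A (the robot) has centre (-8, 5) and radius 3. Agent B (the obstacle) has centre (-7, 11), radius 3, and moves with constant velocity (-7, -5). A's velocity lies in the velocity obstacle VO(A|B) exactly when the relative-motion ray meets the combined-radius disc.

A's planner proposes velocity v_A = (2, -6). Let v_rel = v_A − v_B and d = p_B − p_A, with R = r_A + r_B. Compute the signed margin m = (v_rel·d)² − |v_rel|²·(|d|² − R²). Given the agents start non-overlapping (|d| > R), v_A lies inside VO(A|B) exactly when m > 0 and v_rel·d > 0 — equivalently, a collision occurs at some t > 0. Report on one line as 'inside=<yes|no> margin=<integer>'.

d = (1, 6),  |d|² = 37;  R = 3+3 = 6,  c = 37−6² = 1
v_rel = (9, -1),  |v_rel|² = 82;  v_rel·d = (9)·(1) + (-1)·(6) = 3
82·t² − 6·t + 1 = 0  ⇒  m = 3² − 82·1 = -73
m = -73 < 0,  v_rel·d = 3 > 0  ⇒  outside

inside=no margin=-73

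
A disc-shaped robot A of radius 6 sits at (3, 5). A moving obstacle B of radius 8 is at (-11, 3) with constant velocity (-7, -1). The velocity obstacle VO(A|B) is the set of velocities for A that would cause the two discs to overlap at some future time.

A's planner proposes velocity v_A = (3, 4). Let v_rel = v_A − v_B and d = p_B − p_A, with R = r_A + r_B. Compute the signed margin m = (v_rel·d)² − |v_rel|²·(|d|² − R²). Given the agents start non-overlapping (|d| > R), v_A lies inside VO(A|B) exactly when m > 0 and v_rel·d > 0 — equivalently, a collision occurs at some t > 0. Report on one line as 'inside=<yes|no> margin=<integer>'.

d = (-14, -2),  |d|² = 200;  R = 6+8 = 14,  c = 200−14² = 4
v_rel = (10, 5),  |v_rel|² = 125;  v_rel·d = (10)·(-14) + (5)·(-2) = -150
125·t² + 300·t + 4 = 0  ⇒  m = (-150)² − 125·4 = 22000
m = 22000 > 0,  v_rel·d = -150 < 0  ⇒  outside

inside=no margin=22000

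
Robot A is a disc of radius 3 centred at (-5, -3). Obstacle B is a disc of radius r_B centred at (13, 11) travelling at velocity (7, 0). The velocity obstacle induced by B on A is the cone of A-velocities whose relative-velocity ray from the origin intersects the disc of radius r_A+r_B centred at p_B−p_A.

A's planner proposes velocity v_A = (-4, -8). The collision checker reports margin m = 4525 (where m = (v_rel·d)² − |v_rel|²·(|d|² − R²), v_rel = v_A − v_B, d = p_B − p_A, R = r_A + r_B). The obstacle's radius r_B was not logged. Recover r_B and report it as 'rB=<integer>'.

m = 4525
d = (18, 14);  v_rel = (-11, -8),  |v_rel|² = 185
v_rel×d = (-11)·(14) − (-8)·(18) = -10
since m = R²·185 − (-10)²:  R² = (100 + 4525) / 185 = 25
R = √25 = 5  ⇒  r_B = 5 − 3 = 2

rB=2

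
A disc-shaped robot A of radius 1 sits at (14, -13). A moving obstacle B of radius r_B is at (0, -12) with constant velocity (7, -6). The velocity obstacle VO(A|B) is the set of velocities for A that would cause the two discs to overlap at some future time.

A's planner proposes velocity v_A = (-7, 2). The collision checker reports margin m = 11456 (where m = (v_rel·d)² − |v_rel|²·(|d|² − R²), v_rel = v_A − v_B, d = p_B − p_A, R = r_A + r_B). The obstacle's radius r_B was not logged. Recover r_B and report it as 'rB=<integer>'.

m = 11456
d = (-14, 1);  v_rel = (-14, 8),  |v_rel|² = 260
v_rel×d = (-14)·(1) − (8)·(-14) = 98
since m = R²·260 − 98²:  R² = (9604 + 11456) / 260 = 81
R = √81 = 9  ⇒  r_B = 9 − 1 = 8

rB=8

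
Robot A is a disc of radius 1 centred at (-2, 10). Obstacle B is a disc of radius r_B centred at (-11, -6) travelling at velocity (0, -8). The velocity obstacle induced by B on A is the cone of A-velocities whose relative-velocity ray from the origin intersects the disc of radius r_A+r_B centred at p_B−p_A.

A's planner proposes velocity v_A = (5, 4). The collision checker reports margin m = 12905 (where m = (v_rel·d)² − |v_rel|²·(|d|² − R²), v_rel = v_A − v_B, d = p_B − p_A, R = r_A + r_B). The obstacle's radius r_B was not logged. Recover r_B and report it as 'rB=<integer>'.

m = 12905
d = (-9, -16);  v_rel = (5, 12),  |v_rel|² = 169
v_rel×d = (5)·(-16) − (12)·(-9) = 28
since m = R²·169 − 28²:  R² = (784 + 12905) / 169 = 81
R = √81 = 9  ⇒  r_B = 9 − 1 = 8

rB=8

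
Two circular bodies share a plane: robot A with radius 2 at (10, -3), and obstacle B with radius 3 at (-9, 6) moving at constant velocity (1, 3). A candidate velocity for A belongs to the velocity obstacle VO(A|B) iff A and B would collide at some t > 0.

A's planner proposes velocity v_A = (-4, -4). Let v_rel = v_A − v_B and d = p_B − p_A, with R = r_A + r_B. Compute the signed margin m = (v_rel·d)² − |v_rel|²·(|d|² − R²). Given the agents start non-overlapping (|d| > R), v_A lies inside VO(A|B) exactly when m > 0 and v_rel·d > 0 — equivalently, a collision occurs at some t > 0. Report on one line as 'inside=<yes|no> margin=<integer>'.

d = (-19, 9),  |d|² = 442;  R = 2+3 = 5,  c = 442−5² = 417
v_rel = (-5, -7),  |v_rel|² = 74;  v_rel·d = (-5)·(-19) + (-7)·(9) = 32
74·t² − 64·t + 417 = 0  ⇒  m = 32² − 74·417 = -29834
m = -29834 < 0,  v_rel·d = 32 > 0  ⇒  outside

inside=no margin=-29834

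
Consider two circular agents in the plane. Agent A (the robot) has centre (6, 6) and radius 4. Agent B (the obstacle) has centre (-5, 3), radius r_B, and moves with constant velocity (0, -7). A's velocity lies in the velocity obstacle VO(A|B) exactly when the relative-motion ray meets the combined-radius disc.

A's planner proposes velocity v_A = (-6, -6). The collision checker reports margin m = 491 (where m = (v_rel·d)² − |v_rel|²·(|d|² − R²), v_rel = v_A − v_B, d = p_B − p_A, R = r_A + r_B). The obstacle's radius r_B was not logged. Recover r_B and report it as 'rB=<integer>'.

m = 491
d = (-11, -3);  v_rel = (-6, 1),  |v_rel|² = 37
v_rel×d = (-6)·(-3) − (1)·(-11) = 29
since m = R²·37 − 29²:  R² = (841 + 491) / 37 = 36
R = √36 = 6  ⇒  r_B = 6 − 4 = 2

rB=2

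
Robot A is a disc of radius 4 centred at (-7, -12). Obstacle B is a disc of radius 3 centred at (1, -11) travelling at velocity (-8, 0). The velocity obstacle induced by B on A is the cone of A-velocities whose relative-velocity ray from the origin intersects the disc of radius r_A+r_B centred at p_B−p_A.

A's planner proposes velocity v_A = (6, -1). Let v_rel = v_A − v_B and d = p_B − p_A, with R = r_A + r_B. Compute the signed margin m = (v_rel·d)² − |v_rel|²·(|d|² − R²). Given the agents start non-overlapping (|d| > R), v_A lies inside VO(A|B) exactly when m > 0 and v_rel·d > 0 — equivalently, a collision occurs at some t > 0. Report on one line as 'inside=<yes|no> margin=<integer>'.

d = (8, 1),  |d|² = 65;  R = 4+3 = 7,  c = 65−7² = 16
v_rel = (14, -1),  |v_rel|² = 197;  v_rel·d = (14)·(8) + (-1)·(1) = 111
197·t² − 222·t + 16 = 0  ⇒  m = 111² − 197·16 = 9169
m = 9169 > 0,  v_rel·d = 111 > 0  ⇒  inside

inside=yes margin=9169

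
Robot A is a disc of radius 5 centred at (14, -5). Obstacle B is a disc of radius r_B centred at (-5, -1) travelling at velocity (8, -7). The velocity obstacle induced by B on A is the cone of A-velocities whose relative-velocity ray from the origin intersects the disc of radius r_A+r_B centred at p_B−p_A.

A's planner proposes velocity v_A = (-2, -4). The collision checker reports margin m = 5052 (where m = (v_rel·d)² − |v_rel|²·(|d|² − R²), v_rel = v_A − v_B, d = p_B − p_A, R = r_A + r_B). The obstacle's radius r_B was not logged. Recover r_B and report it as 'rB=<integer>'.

m = 5052
d = (-19, 4);  v_rel = (-10, 3),  |v_rel|² = 109
v_rel×d = (-10)·(4) − (3)·(-19) = 17
since m = R²·109 − 17²:  R² = (289 + 5052) / 109 = 49
R = √49 = 7  ⇒  r_B = 7 − 5 = 2

rB=2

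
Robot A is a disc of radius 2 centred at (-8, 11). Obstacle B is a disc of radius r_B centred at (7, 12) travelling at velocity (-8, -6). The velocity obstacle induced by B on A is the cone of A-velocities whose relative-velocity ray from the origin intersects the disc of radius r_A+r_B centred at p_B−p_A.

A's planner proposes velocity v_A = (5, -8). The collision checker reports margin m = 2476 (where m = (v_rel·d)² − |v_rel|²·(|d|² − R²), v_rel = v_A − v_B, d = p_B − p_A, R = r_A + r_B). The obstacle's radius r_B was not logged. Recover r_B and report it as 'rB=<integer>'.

m = 2476
d = (15, 1);  v_rel = (13, -2),  |v_rel|² = 173
v_rel×d = (13)·(1) − (-2)·(15) = 43
since m = R²·173 − 43²:  R² = (1849 + 2476) / 173 = 25
R = √25 = 5  ⇒  r_B = 5 − 2 = 3

rB=3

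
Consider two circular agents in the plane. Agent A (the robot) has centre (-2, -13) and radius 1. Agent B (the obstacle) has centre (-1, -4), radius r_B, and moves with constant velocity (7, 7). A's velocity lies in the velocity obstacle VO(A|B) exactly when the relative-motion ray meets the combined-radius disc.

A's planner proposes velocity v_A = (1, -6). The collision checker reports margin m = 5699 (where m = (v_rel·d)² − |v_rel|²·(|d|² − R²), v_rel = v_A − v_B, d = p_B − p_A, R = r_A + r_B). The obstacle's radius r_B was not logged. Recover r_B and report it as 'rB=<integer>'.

m = 5699
d = (1, 9);  v_rel = (-6, -13),  |v_rel|² = 205
v_rel×d = (-6)·(9) − (-13)·(1) = -41
since m = R²·205 − (-41)²:  R² = (1681 + 5699) / 205 = 36
R = √36 = 6  ⇒  r_B = 6 − 1 = 5

rB=5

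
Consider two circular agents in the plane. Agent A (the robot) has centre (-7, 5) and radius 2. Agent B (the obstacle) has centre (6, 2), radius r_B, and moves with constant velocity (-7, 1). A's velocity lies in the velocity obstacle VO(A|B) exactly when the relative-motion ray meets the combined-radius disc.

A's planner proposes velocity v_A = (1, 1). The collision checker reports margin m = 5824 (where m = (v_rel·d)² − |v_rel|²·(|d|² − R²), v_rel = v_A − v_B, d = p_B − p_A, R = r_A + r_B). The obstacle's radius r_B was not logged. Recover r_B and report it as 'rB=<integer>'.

m = 5824
d = (13, -3);  v_rel = (8, 0),  |v_rel|² = 64
v_rel×d = (8)·(-3) − (0)·(13) = -24
since m = R²·64 − (-24)²:  R² = (576 + 5824) / 64 = 100
R = √100 = 10  ⇒  r_B = 10 − 2 = 8

rB=8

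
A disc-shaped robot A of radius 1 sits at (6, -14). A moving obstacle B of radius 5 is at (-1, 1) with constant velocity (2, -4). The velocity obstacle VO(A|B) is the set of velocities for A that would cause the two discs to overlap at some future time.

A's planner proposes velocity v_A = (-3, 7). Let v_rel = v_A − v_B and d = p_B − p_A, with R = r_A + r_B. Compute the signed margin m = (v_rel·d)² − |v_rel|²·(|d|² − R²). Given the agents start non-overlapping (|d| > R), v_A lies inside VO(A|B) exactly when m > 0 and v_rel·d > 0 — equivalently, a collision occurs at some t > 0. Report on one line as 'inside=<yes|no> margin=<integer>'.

d = (-7, 15),  |d|² = 274;  R = 1+5 = 6,  c = 274−6² = 238
v_rel = (-5, 11),  |v_rel|² = 146;  v_rel·d = (-5)·(-7) + (11)·(15) = 200
146·t² − 400·t + 238 = 0  ⇒  m = 200² − 146·238 = 5252
m = 5252 > 0,  v_rel·d = 200 > 0  ⇒  inside

inside=yes margin=5252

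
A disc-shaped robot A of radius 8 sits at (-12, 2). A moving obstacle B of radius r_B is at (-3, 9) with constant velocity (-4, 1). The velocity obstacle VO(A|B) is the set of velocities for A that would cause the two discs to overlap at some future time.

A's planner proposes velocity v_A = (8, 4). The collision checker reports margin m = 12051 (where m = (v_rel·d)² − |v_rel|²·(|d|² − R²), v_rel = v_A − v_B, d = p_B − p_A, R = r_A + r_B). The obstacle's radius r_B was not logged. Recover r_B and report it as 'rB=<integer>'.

m = 12051
d = (9, 7);  v_rel = (12, 3),  |v_rel|² = 153
v_rel×d = (12)·(7) − (3)·(9) = 57
since m = R²·153 − 57²:  R² = (3249 + 12051) / 153 = 100
R = √100 = 10  ⇒  r_B = 10 − 8 = 2

rB=2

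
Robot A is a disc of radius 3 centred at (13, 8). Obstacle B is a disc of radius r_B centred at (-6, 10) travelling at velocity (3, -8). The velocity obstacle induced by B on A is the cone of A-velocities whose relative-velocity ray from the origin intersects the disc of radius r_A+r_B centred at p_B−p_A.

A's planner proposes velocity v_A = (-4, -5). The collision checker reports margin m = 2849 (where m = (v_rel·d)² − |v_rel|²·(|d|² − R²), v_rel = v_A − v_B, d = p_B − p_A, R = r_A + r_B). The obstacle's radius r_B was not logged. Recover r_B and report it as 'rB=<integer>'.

m = 2849
d = (-19, 2);  v_rel = (-7, 3),  |v_rel|² = 58
v_rel×d = (-7)·(2) − (3)·(-19) = 43
since m = R²·58 − 43²:  R² = (1849 + 2849) / 58 = 81
R = √81 = 9  ⇒  r_B = 9 − 3 = 6

rB=6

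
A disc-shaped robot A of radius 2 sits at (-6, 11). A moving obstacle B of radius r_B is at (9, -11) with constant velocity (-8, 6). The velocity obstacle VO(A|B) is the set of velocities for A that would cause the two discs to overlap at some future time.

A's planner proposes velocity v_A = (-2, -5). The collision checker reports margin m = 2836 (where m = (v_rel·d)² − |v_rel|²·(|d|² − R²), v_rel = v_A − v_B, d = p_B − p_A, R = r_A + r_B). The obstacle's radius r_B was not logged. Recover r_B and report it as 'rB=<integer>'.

m = 2836
d = (15, -22);  v_rel = (6, -11),  |v_rel|² = 157
v_rel×d = (6)·(-22) − (-11)·(15) = 33
since m = R²·157 − 33²:  R² = (1089 + 2836) / 157 = 25
R = √25 = 5  ⇒  r_B = 5 − 2 = 3

rB=3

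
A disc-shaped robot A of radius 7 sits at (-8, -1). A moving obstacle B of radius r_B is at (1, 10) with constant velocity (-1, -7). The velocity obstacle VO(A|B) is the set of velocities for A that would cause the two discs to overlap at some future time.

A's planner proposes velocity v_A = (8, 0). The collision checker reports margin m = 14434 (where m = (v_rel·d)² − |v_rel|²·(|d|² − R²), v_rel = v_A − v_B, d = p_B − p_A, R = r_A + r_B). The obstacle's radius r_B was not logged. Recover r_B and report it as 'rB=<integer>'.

m = 14434
d = (9, 11);  v_rel = (9, 7),  |v_rel|² = 130
v_rel×d = (9)·(11) − (7)·(9) = 36
since m = R²·130 − 36²:  R² = (1296 + 14434) / 130 = 121
R = √121 = 11  ⇒  r_B = 11 − 7 = 4

rB=4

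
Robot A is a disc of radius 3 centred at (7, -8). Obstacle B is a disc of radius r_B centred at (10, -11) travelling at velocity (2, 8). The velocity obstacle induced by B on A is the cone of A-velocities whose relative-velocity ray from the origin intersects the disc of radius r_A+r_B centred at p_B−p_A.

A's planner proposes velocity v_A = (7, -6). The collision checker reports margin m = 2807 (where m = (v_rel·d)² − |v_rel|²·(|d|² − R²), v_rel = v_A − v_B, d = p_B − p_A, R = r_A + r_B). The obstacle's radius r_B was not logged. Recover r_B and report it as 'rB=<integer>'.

m = 2807
d = (3, -3);  v_rel = (5, -14),  |v_rel|² = 221
v_rel×d = (5)·(-3) − (-14)·(3) = 27
since m = R²·221 − 27²:  R² = (729 + 2807) / 221 = 16
R = √16 = 4  ⇒  r_B = 4 − 3 = 1

rB=1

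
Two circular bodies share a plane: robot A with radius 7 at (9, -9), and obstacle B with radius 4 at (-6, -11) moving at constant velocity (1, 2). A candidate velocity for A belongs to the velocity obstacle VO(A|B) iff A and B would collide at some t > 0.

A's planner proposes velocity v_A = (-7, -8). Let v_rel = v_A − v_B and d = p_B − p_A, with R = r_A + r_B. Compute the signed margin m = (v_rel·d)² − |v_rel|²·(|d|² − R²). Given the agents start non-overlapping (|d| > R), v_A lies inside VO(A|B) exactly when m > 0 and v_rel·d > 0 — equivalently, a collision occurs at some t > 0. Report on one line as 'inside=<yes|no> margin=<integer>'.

d = (-15, -2),  |d|² = 229;  R = 7+4 = 11,  c = 229−11² = 108
v_rel = (-8, -10),  |v_rel|² = 164;  v_rel·d = (-8)·(-15) + (-10)·(-2) = 140
164·t² − 280·t + 108 = 0  ⇒  m = 140² − 164·108 = 1888
m = 1888 > 0,  v_rel·d = 140 > 0  ⇒  inside

inside=yes margin=1888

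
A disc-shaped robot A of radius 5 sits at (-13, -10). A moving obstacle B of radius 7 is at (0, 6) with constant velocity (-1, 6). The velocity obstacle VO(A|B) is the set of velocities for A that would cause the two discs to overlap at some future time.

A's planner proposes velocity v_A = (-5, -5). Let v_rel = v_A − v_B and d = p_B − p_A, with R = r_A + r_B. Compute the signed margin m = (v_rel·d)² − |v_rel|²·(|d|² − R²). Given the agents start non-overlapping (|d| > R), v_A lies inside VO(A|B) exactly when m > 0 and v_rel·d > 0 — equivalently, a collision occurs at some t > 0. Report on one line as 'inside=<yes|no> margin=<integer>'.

d = (13, 16),  |d|² = 425;  R = 5+7 = 12,  c = 425−12² = 281
v_rel = (-4, -11),  |v_rel|² = 137;  v_rel·d = (-4)·(13) + (-11)·(16) = -228
137·t² + 456·t + 281 = 0  ⇒  m = (-228)² − 137·281 = 13487
m = 13487 > 0,  v_rel·d = -228 < 0  ⇒  outside

inside=no margin=13487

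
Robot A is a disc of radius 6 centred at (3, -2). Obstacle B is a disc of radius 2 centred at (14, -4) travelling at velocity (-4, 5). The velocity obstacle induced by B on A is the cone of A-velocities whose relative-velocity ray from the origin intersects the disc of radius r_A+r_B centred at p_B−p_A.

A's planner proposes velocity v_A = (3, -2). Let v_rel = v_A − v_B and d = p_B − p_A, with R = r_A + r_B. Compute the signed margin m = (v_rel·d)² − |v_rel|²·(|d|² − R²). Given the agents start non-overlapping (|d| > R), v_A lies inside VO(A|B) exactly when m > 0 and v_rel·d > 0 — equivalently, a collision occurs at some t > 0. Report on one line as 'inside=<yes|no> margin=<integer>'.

d = (11, -2),  |d|² = 125;  R = 6+2 = 8,  c = 125−8² = 61
v_rel = (7, -7),  |v_rel|² = 98;  v_rel·d = (7)·(11) + (-7)·(-2) = 91
98·t² − 182·t + 61 = 0  ⇒  m = 91² − 98·61 = 2303
m = 2303 > 0,  v_rel·d = 91 > 0  ⇒  inside

inside=yes margin=2303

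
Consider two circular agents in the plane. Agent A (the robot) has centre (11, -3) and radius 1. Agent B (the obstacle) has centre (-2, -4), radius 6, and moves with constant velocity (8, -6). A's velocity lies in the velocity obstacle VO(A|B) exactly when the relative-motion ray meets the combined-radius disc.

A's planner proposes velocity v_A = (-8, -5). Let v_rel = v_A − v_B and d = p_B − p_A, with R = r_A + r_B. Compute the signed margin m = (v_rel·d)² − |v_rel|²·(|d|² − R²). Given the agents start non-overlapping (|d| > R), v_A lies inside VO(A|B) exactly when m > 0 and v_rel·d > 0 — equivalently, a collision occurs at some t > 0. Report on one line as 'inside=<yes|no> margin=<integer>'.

d = (-13, -1),  |d|² = 170;  R = 1+6 = 7,  c = 170−7² = 121
v_rel = (-16, 1),  |v_rel|² = 257;  v_rel·d = (-16)·(-13) + (1)·(-1) = 207
257·t² − 414·t + 121 = 0  ⇒  m = 207² − 257·121 = 11752
m = 11752 > 0,  v_rel·d = 207 > 0  ⇒  inside

inside=yes margin=11752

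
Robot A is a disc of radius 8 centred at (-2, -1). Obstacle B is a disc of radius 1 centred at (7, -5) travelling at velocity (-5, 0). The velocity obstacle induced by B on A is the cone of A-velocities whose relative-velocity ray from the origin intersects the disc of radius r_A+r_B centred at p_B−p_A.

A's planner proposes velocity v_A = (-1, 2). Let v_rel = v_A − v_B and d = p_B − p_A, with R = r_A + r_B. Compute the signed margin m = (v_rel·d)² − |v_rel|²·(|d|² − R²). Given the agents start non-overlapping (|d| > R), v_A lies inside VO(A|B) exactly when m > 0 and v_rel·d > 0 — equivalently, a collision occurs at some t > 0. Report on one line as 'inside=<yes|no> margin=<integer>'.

d = (9, -4),  |d|² = 97;  R = 8+1 = 9,  c = 97−9² = 16
v_rel = (4, 2),  |v_rel|² = 20;  v_rel·d = (4)·(9) + (2)·(-4) = 28
20·t² − 56·t + 16 = 0  ⇒  m = 28² − 20·16 = 464
m = 464 > 0,  v_rel·d = 28 > 0  ⇒  inside

inside=yes margin=464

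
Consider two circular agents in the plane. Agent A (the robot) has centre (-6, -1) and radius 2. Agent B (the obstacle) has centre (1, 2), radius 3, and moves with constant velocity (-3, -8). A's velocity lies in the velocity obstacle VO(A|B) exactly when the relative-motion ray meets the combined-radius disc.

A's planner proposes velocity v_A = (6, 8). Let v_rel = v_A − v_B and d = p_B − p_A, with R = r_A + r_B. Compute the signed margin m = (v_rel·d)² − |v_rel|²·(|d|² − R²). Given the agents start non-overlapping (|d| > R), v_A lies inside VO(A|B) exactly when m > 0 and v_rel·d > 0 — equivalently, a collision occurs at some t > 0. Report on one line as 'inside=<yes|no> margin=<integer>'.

d = (7, 3),  |d|² = 58;  R = 2+3 = 5,  c = 58−5² = 33
v_rel = (9, 16),  |v_rel|² = 337;  v_rel·d = (9)·(7) + (16)·(3) = 111
337·t² − 222·t + 33 = 0  ⇒  m = 111² − 337·33 = 1200
m = 1200 > 0,  v_rel·d = 111 > 0  ⇒  inside

inside=yes margin=1200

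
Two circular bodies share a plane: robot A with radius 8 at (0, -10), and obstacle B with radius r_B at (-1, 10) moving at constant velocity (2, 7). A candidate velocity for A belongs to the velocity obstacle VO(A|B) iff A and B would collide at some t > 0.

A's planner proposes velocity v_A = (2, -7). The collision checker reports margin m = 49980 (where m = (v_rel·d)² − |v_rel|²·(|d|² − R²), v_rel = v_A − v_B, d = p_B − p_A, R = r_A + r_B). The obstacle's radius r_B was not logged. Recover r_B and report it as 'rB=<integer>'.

m = 49980
d = (-1, 20);  v_rel = (0, -14),  |v_rel|² = 196
v_rel×d = (0)·(20) − (-14)·(-1) = -14
since m = R²·196 − (-14)²:  R² = (196 + 49980) / 196 = 256
R = √256 = 16  ⇒  r_B = 16 − 8 = 8

rB=8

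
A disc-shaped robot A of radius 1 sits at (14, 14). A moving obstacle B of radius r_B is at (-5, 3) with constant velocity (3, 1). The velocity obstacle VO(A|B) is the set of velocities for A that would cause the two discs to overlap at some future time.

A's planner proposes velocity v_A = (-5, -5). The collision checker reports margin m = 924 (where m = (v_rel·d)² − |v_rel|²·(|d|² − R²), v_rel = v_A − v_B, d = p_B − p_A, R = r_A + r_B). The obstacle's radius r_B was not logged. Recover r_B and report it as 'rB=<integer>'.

m = 924
d = (-19, -11);  v_rel = (-8, -6),  |v_rel|² = 100
v_rel×d = (-8)·(-11) − (-6)·(-19) = -26
since m = R²·100 − (-26)²:  R² = (676 + 924) / 100 = 16
R = √16 = 4  ⇒  r_B = 4 − 1 = 3

rB=3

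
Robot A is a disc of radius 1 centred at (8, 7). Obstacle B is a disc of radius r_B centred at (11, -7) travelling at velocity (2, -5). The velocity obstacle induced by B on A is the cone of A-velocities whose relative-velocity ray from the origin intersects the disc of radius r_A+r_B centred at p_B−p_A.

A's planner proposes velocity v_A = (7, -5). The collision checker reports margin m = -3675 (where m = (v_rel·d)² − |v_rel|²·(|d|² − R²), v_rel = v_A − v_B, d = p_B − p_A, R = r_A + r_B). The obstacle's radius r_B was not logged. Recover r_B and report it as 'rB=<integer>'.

m = -3675
d = (3, -14);  v_rel = (5, 0),  |v_rel|² = 25
v_rel×d = (5)·(-14) − (0)·(3) = -70
since m = R²·25 − (-70)²:  R² = (4900 + -3675) / 25 = 49
R = √49 = 7  ⇒  r_B = 7 − 1 = 6

rB=6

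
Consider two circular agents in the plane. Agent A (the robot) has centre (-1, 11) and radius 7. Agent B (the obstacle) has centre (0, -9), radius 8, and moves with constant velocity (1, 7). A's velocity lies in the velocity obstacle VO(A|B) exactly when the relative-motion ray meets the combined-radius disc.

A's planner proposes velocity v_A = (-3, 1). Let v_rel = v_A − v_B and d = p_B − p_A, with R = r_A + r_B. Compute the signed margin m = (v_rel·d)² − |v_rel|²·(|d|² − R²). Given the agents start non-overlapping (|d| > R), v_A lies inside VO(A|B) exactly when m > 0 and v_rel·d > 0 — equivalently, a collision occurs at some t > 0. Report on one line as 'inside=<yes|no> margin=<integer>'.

d = (1, -20),  |d|² = 401;  R = 7+8 = 15,  c = 401−15² = 176
v_rel = (-4, -6),  |v_rel|² = 52;  v_rel·d = (-4)·(1) + (-6)·(-20) = 116
52·t² − 232·t + 176 = 0  ⇒  m = 116² − 52·176 = 4304
m = 4304 > 0,  v_rel·d = 116 > 0  ⇒  inside

inside=yes margin=4304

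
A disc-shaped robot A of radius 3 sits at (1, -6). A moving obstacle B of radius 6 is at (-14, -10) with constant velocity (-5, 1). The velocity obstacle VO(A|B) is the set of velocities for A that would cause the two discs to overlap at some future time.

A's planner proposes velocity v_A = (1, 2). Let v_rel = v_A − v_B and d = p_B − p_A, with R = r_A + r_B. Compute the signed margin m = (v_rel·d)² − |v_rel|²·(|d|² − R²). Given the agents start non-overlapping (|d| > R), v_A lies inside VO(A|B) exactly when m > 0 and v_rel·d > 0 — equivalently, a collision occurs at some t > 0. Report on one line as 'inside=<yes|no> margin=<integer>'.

d = (-15, -4),  |d|² = 241;  R = 3+6 = 9,  c = 241−9² = 160
v_rel = (6, 1),  |v_rel|² = 37;  v_rel·d = (6)·(-15) + (1)·(-4) = -94
37·t² + 188·t + 160 = 0  ⇒  m = (-94)² − 37·160 = 2916
m = 2916 > 0,  v_rel·d = -94 < 0  ⇒  outside

inside=no margin=2916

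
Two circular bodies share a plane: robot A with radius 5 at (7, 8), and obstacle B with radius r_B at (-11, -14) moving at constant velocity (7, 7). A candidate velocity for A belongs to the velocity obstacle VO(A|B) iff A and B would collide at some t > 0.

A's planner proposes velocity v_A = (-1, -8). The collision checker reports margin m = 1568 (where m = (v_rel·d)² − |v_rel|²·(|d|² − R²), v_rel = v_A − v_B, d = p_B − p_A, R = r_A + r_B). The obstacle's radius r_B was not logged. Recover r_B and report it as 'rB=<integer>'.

m = 1568
d = (-18, -22);  v_rel = (-8, -15),  |v_rel|² = 289
v_rel×d = (-8)·(-22) − (-15)·(-18) = -94
since m = R²·289 − (-94)²:  R² = (8836 + 1568) / 289 = 36
R = √36 = 6  ⇒  r_B = 6 − 5 = 1

rB=1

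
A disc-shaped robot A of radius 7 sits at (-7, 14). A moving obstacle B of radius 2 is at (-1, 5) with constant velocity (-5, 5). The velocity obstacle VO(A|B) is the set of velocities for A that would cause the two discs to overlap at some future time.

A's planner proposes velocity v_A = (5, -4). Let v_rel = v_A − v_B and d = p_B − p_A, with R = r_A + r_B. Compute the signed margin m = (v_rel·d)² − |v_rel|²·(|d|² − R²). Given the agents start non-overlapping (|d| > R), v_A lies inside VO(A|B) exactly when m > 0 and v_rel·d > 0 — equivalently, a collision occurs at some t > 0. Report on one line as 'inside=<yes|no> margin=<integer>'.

d = (6, -9),  |d|² = 117;  R = 7+2 = 9,  c = 117−9² = 36
v_rel = (10, -9),  |v_rel|² = 181;  v_rel·d = (10)·(6) + (-9)·(-9) = 141
181·t² − 282·t + 36 = 0  ⇒  m = 141² − 181·36 = 13365
m = 13365 > 0,  v_rel·d = 141 > 0  ⇒  inside

inside=yes margin=13365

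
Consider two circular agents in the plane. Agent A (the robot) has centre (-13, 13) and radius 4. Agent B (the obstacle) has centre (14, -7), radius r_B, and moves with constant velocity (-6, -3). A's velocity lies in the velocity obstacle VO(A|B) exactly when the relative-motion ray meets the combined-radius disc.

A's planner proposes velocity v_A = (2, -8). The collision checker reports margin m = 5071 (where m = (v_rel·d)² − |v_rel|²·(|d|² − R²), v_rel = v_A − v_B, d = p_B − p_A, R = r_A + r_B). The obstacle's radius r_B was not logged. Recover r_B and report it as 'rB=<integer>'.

m = 5071
d = (27, -20);  v_rel = (8, -5),  |v_rel|² = 89
v_rel×d = (8)·(-20) − (-5)·(27) = -25
since m = R²·89 − (-25)²:  R² = (625 + 5071) / 89 = 64
R = √64 = 8  ⇒  r_B = 8 − 4 = 4

rB=4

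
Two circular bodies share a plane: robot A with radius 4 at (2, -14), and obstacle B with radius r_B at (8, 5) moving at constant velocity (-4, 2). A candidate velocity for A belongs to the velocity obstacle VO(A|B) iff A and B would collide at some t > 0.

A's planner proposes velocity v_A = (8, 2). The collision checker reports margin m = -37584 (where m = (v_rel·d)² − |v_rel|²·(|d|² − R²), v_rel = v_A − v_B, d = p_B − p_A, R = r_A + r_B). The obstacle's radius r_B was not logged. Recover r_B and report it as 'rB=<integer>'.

m = -37584
d = (6, 19);  v_rel = (12, 0),  |v_rel|² = 144
v_rel×d = (12)·(19) − (0)·(6) = 228
since m = R²·144 − 228²:  R² = (51984 + -37584) / 144 = 100
R = √100 = 10  ⇒  r_B = 10 − 4 = 6

rB=6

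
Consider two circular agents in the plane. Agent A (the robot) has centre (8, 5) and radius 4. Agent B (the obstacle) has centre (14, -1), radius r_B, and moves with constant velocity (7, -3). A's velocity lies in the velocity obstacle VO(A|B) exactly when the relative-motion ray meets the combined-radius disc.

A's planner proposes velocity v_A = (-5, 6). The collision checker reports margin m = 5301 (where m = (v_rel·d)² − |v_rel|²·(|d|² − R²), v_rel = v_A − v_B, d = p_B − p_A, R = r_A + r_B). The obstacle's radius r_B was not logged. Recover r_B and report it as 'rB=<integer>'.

m = 5301
d = (6, -6);  v_rel = (-12, 9),  |v_rel|² = 225
v_rel×d = (-12)·(-6) − (9)·(6) = 18
since m = R²·225 − 18²:  R² = (324 + 5301) / 225 = 25
R = √25 = 5  ⇒  r_B = 5 − 4 = 1

rB=1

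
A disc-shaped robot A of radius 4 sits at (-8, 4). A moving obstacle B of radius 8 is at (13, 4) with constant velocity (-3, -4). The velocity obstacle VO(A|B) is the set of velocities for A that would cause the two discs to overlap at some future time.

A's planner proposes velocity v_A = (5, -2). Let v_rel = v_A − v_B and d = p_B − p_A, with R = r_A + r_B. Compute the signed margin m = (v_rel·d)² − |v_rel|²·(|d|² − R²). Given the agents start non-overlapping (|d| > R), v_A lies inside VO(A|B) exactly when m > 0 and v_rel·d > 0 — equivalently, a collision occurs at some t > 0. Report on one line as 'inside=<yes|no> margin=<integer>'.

d = (21, 0),  |d|² = 441;  R = 4+8 = 12,  c = 441−12² = 297
v_rel = (8, 2),  |v_rel|² = 68;  v_rel·d = (8)·(21) + (2)·(0) = 168
68·t² − 336·t + 297 = 0  ⇒  m = 168² − 68·297 = 8028
m = 8028 > 0,  v_rel·d = 168 > 0  ⇒  inside

inside=yes margin=8028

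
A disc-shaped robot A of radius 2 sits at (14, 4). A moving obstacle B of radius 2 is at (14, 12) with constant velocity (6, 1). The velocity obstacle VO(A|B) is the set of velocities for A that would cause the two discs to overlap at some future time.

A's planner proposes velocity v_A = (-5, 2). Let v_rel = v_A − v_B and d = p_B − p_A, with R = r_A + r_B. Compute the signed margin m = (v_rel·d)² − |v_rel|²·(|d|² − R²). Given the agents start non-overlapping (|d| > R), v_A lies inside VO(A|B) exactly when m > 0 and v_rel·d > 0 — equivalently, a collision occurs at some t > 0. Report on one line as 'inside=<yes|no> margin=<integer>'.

d = (0, 8),  |d|² = 64;  R = 2+2 = 4,  c = 64−4² = 48
v_rel = (-11, 1),  |v_rel|² = 122;  v_rel·d = (-11)·(0) + (1)·(8) = 8
122·t² − 16·t + 48 = 0  ⇒  m = 8² − 122·48 = -5792
m = -5792 < 0,  v_rel·d = 8 > 0  ⇒  outside

inside=no margin=-5792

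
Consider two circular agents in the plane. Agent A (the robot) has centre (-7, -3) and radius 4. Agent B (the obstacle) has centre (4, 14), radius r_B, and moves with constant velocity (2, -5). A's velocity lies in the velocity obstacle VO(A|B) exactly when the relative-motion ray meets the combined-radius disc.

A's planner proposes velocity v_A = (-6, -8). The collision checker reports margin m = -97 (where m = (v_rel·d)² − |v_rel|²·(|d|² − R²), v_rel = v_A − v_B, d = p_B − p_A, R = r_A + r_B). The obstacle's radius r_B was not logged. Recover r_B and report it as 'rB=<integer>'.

m = -97
d = (11, 17);  v_rel = (-8, -3),  |v_rel|² = 73
v_rel×d = (-8)·(17) − (-3)·(11) = -103
since m = R²·73 − (-103)²:  R² = (10609 + -97) / 73 = 144
R = √144 = 12  ⇒  r_B = 12 − 4 = 8

rB=8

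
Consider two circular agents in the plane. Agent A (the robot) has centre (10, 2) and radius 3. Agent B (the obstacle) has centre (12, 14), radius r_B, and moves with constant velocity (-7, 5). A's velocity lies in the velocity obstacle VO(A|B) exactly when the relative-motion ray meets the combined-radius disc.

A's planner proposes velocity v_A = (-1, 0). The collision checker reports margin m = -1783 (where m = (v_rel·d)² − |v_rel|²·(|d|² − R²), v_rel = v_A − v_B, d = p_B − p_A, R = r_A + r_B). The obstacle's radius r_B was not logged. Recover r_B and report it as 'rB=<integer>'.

m = -1783
d = (2, 12);  v_rel = (6, -5),  |v_rel|² = 61
v_rel×d = (6)·(12) − (-5)·(2) = 82
since m = R²·61 − 82²:  R² = (6724 + -1783) / 61 = 81
R = √81 = 9  ⇒  r_B = 9 − 3 = 6

rB=6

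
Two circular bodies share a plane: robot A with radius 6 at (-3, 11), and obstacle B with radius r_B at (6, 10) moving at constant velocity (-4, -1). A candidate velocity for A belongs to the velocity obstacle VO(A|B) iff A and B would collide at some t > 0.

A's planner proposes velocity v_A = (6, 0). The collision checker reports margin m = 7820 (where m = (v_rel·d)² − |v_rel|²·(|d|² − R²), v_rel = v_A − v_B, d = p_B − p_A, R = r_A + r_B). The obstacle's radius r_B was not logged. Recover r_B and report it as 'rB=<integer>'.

m = 7820
d = (9, -1);  v_rel = (10, 1),  |v_rel|² = 101
v_rel×d = (10)·(-1) − (1)·(9) = -19
since m = R²·101 − (-19)²:  R² = (361 + 7820) / 101 = 81
R = √81 = 9  ⇒  r_B = 9 − 6 = 3

rB=3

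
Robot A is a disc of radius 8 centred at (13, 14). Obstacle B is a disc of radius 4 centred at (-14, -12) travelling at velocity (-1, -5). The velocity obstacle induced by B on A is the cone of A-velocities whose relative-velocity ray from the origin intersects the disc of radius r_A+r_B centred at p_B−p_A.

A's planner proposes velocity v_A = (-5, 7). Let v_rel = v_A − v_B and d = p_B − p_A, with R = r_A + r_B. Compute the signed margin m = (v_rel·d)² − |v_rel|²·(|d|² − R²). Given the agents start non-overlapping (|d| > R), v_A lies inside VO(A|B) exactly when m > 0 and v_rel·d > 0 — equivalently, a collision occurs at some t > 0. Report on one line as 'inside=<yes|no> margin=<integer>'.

d = (-27, -26),  |d|² = 1405;  R = 8+4 = 12,  c = 1405−12² = 1261
v_rel = (-4, 12),  |v_rel|² = 160;  v_rel·d = (-4)·(-27) + (12)·(-26) = -204
160·t² + 408·t + 1261 = 0  ⇒  m = (-204)² − 160·1261 = -160144
m = -160144 < 0,  v_rel·d = -204 < 0  ⇒  outside

inside=no margin=-160144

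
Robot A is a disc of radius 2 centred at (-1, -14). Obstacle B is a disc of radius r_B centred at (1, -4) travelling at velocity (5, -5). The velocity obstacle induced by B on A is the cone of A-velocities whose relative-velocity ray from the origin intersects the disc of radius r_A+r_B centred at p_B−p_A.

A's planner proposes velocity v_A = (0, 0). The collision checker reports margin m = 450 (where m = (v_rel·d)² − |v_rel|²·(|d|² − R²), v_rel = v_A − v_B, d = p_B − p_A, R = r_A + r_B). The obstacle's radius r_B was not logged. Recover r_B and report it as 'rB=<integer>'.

m = 450
d = (2, 10);  v_rel = (-5, 5),  |v_rel|² = 50
v_rel×d = (-5)·(10) − (5)·(2) = -60
since m = R²·50 − (-60)²:  R² = (3600 + 450) / 50 = 81
R = √81 = 9  ⇒  r_B = 9 − 2 = 7

rB=7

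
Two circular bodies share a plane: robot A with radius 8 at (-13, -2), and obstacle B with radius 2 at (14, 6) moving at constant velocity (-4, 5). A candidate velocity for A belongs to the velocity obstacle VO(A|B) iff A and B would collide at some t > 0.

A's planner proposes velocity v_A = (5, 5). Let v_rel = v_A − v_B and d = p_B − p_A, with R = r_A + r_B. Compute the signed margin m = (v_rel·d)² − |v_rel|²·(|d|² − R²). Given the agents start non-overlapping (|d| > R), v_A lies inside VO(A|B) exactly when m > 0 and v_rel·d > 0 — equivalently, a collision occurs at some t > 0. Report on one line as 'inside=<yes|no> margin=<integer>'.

d = (27, 8),  |d|² = 793;  R = 8+2 = 10,  c = 793−10² = 693
v_rel = (9, 0),  |v_rel|² = 81;  v_rel·d = (9)·(27) + (0)·(8) = 243
81·t² − 486·t + 693 = 0  ⇒  m = 243² − 81·693 = 2916
m = 2916 > 0,  v_rel·d = 243 > 0  ⇒  inside

inside=yes margin=2916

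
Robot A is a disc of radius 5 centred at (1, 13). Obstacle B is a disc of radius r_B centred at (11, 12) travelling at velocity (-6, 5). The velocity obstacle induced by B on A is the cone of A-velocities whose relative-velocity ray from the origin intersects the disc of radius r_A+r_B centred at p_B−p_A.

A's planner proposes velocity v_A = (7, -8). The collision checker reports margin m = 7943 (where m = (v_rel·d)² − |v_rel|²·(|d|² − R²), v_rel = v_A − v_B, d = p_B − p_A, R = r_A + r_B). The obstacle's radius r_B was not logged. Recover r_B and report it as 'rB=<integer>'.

m = 7943
d = (10, -1);  v_rel = (13, -13),  |v_rel|² = 338
v_rel×d = (13)·(-1) − (-13)·(10) = 117
since m = R²·338 − 117²:  R² = (13689 + 7943) / 338 = 64
R = √64 = 8  ⇒  r_B = 8 − 5 = 3

rB=3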